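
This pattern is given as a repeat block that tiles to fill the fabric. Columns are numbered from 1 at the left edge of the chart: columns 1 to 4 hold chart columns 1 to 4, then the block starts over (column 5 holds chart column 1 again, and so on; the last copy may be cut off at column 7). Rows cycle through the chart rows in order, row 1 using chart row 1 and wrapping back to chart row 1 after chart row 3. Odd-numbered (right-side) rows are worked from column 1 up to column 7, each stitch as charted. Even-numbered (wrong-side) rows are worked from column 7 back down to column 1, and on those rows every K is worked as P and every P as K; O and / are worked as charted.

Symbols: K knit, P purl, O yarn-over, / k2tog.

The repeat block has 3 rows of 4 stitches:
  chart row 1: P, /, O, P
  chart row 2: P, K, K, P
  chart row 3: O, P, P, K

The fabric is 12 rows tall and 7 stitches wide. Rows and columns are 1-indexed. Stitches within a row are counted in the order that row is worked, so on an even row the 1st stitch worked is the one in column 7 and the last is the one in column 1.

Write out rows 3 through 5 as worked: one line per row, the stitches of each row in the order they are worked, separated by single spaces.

Result:
O P P K O P P
O / K K O / K
P K K P P K K

Derivation:
Row 3: chart row 3, RS - tile across columns 1-7 and work as-is.
Row 4: chart row 1, WS - tiled (columns 1-7): P / O P P / O; work from column 7 back to 1 with K<->P swapped.
Row 5: chart row 2, RS - tile across columns 1-7 and work as-is.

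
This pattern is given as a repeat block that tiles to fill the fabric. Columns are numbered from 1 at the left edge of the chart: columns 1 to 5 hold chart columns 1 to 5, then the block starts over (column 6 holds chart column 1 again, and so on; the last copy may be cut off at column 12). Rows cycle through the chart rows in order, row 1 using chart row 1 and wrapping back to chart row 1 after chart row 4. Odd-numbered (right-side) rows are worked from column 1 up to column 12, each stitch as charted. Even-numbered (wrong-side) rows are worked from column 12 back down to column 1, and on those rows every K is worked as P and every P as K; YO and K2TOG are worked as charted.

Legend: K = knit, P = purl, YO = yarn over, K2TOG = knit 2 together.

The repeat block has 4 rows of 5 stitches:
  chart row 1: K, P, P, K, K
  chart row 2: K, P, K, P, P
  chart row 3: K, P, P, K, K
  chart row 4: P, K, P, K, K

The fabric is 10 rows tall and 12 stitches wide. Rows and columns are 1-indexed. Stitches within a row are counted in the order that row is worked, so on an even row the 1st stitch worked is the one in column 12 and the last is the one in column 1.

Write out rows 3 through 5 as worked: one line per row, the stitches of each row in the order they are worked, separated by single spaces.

Row 3: chart row 3, RS - tile across columns 1-12 and work as-is.
Row 4: chart row 4, WS - tiled (columns 1-12): P K P K K P K P K K P K; work from column 12 back to 1 with K<->P swapped.
Row 5: chart row 1, RS - tile across columns 1-12 and work as-is.

== ROWS AS WORKED ==
K P P K K K P P K K K P
P K P P K P K P P K P K
K P P K K K P P K K K P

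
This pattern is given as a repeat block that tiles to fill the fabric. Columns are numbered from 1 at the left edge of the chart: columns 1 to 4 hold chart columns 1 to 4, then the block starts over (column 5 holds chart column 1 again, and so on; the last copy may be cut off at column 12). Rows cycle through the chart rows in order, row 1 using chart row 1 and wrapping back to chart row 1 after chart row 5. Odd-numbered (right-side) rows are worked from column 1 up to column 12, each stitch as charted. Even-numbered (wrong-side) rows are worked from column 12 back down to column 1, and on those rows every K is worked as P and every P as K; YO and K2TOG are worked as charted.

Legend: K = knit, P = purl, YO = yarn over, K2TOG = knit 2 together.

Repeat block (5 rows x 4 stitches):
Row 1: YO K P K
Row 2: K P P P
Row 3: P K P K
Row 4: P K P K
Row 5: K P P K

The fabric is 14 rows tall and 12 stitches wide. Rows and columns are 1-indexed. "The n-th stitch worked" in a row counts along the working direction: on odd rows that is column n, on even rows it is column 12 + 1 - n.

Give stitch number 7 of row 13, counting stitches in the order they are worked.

Result:
P

Derivation:
Row 13 uses chart row ((13-1) mod 5)+1 = 3. Row 13 is odd, so RS.
Chart row 3 tiled across columns 1-12: P K P K P K P K P K P K
Right side: take the tiled row as-is (worked left to right from column 1).
The 7th stitch worked is P.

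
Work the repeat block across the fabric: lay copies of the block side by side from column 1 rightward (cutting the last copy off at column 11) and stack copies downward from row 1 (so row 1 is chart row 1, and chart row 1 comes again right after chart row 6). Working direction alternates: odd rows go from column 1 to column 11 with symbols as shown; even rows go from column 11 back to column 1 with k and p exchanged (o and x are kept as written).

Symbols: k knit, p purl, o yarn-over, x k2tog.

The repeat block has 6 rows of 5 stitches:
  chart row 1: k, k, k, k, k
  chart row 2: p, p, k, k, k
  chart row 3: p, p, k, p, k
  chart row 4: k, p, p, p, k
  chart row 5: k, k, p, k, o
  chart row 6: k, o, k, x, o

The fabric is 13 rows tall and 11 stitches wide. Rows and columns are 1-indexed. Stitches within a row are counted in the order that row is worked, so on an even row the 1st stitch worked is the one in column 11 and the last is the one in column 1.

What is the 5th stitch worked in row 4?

== STITCH ==
k

Derivation:
Row 4: (4-1) mod 6 = 3, so use chart row 4. Even row -> WS.
Chart row 4 tiled across columns 1-11: k p p p k k p p p k k
WS: work from column 11 back to column 1 (reverse the tiled row), swapping k<->p (o and x unchanged).
Row 4 as worked: p p k k k p p k k k p
Stitch 5 in working order -> k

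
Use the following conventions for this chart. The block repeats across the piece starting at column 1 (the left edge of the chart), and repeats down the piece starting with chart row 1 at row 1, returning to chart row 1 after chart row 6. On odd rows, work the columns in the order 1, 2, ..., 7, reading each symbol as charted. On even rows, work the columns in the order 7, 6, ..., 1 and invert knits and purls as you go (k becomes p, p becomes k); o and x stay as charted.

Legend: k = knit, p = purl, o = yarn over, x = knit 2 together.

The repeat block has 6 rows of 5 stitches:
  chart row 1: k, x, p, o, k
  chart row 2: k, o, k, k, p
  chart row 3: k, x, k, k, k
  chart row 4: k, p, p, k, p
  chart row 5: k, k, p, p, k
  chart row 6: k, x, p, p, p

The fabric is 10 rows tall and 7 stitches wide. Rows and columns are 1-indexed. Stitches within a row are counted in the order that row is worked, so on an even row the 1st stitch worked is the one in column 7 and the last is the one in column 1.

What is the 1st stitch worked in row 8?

Row 8: (8-1) mod 6 = 1, so use chart row 2. Even row -> WS.
Chart row 2 tiled across columns 1-7: k o k k p k o
WS row: flip the tiled sequence (start at column 7) and apply k<->p; o and x stay.
Row 8 as worked: o p k p p o p
Stitch 1 in working order -> o

== STITCH ==
o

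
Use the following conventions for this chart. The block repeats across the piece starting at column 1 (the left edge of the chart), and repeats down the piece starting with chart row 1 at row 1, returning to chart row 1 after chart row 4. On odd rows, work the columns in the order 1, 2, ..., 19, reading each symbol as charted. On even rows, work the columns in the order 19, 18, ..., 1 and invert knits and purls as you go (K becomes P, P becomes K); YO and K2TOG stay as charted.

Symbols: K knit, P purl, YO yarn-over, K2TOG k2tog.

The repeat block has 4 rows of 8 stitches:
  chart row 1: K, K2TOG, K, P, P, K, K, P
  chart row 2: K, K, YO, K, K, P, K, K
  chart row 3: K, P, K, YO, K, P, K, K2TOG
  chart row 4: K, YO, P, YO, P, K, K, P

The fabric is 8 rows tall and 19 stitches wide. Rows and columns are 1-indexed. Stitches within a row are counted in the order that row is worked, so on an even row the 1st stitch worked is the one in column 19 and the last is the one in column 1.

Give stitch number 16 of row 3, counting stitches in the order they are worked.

Result:
K2TOG

Derivation:
Row 3 uses chart row ((3-1) mod 4)+1 = 3. Row 3 is odd, so RS.
Chart row 3 tiled across columns 1-19: K P K YO K P K K2TOG K P K YO K P K K2TOG K P K
RS: work column 1 to column 19, symbols as charted — the tiled row is the row as worked.
Stitch 16 in working order -> K2TOG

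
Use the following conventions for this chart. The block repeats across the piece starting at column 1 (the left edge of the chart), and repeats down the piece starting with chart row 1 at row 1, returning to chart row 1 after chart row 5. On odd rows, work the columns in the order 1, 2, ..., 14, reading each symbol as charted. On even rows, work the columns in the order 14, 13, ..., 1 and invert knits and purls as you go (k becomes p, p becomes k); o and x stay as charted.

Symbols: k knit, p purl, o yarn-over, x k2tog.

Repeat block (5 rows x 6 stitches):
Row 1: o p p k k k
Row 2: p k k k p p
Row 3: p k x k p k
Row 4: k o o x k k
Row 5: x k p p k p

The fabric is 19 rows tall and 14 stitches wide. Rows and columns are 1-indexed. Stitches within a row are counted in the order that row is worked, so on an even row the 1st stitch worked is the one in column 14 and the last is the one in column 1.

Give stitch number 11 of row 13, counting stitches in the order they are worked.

Result:
p

Derivation:
For row 13: chart row = ((13-1) mod 5) + 1 = 3; this is a RS (odd) row.
Chart row 3 tiled across columns 1-14: p k x k p k p k x k p k p k
RS row: no reversal, no swap; stitch n worked = column n.
Stitch 11 in working order -> p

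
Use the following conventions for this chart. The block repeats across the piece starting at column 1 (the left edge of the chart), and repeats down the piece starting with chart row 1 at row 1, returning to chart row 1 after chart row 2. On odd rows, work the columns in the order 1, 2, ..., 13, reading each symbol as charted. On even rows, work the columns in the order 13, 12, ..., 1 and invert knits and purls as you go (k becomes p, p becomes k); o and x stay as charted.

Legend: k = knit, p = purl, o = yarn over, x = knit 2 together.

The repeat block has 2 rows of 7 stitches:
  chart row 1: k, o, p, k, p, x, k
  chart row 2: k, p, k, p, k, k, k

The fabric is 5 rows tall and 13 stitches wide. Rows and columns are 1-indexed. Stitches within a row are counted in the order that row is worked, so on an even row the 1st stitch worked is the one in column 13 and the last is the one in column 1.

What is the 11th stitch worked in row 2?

Stitch:
p

Derivation:
For row 2: chart row = ((2-1) mod 2) + 1 = 2; this is a WS (even) row.
Chart row 2 tiled across columns 1-13: k p k p k k k k p k p k k
WS row: flip the tiled sequence (start at column 13) and apply k<->p; o and x stay.
Row 2 as worked: p p k p k p p p p k p k p
The 11th stitch worked is p.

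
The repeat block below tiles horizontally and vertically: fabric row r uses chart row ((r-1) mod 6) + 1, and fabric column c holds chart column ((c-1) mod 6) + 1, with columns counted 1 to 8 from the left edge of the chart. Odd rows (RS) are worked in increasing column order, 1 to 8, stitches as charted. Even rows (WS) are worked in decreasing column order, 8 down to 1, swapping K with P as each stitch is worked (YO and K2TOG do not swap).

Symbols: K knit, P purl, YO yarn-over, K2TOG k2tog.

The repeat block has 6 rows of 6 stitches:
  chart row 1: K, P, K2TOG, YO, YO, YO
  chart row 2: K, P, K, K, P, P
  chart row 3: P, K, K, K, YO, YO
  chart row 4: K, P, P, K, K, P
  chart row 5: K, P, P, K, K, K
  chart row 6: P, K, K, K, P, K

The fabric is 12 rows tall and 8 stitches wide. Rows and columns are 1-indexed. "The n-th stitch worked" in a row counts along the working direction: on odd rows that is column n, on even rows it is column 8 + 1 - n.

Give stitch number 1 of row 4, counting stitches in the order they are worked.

== STITCH ==
K

Derivation:
Row 4: (4-1) mod 6 = 3, so use chart row 4. Even row -> WS.
Chart row 4 tiled across columns 1-8: K P P K K P K P
Wrong side: read the tiled row from column 8 down to 1 and exchange K with P (leave YO, K2TOG).
Row 4 as worked: K P K P P K K P
Stitch 1 in working order -> K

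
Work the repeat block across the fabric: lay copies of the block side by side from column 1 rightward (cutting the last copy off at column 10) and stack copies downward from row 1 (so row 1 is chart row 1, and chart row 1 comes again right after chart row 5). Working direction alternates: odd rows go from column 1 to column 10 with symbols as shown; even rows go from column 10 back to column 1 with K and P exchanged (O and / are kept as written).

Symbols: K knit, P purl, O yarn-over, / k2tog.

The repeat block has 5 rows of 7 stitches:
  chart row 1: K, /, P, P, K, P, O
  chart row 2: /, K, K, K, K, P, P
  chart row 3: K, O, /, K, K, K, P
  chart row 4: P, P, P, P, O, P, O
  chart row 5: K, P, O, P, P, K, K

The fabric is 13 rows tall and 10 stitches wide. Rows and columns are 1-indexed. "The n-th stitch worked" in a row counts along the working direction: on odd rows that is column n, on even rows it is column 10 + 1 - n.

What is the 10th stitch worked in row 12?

Row 12: (12-1) mod 5 = 1, so use chart row 2. Even row -> WS.
Chart row 2 tiled across columns 1-10: / K K K K P P / K K
Wrong side: read the tiled row from column 10 down to 1 and exchange K with P (leave O, /).
Row 12 as worked: P P / K K P P P P /
Stitch 10 in working order -> /

Result:
/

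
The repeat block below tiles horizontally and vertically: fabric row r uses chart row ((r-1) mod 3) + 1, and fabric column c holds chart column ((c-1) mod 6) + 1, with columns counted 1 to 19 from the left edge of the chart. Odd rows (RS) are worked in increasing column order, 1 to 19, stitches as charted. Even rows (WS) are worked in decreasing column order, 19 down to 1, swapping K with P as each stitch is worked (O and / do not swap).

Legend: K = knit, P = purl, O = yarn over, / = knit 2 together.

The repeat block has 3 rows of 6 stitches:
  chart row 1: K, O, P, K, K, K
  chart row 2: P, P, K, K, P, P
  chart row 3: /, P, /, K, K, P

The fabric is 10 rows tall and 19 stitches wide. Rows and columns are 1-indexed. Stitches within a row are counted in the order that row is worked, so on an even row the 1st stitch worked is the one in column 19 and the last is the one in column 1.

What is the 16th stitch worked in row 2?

Row 2: (2-1) mod 3 = 1, so use chart row 2. Even row -> WS.
Chart row 2 tiled across columns 1-19: P P K K P P P P K K P P P P K K P P P
WS row: flip the tiled sequence (start at column 19) and apply K<->P; O and / stay.
Row 2 as worked: K K K P P K K K K P P K K K K P P K K
Stitch 16 in working order -> P

== STITCH ==
P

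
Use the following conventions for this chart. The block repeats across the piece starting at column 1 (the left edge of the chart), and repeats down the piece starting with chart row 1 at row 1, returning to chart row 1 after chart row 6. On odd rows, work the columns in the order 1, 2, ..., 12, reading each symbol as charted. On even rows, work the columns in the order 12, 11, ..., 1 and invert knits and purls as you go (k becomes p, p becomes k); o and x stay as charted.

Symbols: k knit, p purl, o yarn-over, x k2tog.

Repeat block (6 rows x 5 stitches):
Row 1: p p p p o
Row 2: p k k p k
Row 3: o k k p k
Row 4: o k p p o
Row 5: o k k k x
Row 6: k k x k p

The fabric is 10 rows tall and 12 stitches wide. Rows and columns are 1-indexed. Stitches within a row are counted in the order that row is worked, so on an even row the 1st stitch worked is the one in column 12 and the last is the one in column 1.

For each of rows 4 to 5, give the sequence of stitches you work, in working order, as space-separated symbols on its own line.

Row 4: chart row 4, WS - tiled (columns 1-12): o k p p o o k p p o o k; work from column 12 back to 1 with k<->p swapped.
Row 5: chart row 5, RS - tile across columns 1-12 and work as-is.

Rows as worked:
p o o k k p o o k k p o
o k k k x o k k k x o k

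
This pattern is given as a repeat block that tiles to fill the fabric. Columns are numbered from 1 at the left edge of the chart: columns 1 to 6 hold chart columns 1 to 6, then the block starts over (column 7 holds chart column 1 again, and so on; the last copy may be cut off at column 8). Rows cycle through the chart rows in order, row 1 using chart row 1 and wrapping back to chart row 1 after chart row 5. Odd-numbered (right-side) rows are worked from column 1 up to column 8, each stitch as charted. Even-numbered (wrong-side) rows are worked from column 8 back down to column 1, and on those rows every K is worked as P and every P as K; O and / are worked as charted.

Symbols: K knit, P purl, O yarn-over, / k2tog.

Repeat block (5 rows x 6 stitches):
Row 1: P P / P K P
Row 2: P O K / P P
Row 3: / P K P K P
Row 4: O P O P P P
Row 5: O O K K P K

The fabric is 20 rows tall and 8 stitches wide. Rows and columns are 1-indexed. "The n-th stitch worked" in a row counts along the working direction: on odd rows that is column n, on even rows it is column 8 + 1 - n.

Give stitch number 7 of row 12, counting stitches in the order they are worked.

== STITCH ==
O

Derivation:
For row 12: chart row = ((12-1) mod 5) + 1 = 2; this is a WS (even) row.
Chart row 2 tiled across columns 1-8: P O K / P P P O
WS: work from column 8 back to column 1 (reverse the tiled row), swapping K<->P (O and / unchanged).
Row 12 as worked: O K K K / P O K
The 7th stitch worked is O.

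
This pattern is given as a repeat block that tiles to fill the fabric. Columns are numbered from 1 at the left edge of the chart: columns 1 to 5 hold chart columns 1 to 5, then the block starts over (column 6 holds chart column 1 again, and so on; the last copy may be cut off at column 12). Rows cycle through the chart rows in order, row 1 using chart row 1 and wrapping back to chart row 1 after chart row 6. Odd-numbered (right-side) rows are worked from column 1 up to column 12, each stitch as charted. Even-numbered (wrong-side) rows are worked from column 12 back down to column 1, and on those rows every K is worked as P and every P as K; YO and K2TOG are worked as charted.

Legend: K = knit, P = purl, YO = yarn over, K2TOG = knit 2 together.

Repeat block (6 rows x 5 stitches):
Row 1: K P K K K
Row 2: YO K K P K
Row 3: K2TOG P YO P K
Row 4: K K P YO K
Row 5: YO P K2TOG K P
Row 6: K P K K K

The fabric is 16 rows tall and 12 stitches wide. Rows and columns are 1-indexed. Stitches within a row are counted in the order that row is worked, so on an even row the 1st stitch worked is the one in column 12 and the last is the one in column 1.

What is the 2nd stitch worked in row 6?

== STITCH ==
P

Derivation:
For row 6: chart row = ((6-1) mod 6) + 1 = 6; this is a WS (even) row.
Chart row 6 tiled across columns 1-12: K P K K K K P K K K K P
WS: work from column 12 back to column 1 (reverse the tiled row), swapping K<->P (YO and K2TOG unchanged).
Row 6 as worked: K P P P P K P P P P K P
Stitch 2 in working order -> P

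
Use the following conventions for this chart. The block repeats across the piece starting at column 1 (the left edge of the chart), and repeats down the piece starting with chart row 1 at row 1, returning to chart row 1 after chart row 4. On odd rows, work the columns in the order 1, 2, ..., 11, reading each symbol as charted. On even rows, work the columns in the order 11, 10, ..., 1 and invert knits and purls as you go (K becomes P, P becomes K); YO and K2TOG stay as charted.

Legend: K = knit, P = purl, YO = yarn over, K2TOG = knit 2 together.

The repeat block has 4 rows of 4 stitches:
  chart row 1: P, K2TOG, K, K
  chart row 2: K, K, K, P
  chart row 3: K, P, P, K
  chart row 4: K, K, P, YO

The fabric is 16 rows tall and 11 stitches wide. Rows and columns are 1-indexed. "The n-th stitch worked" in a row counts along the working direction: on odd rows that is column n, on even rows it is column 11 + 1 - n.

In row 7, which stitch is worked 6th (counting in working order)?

Row 7 uses chart row ((7-1) mod 4)+1 = 3. Row 7 is odd, so RS.
Chart row 3 tiled across columns 1-11: K P P K K P P K K P P
Right side: take the tiled row as-is (worked left to right from column 1).
The 6th stitch worked is P.

Stitch:
P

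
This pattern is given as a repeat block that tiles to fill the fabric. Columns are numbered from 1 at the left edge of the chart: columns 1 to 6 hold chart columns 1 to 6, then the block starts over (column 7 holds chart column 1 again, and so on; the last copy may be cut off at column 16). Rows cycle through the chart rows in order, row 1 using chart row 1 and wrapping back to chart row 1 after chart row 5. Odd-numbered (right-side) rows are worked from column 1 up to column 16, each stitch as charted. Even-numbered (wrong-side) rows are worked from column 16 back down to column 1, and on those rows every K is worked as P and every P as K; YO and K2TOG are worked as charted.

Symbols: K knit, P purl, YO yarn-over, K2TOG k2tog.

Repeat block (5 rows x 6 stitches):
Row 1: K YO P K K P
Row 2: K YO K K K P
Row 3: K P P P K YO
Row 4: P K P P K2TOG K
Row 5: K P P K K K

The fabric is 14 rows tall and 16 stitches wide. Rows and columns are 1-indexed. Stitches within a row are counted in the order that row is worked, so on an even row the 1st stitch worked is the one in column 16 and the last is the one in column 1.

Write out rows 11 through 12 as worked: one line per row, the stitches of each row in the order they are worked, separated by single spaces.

Row 11: chart row 1, RS - tile across columns 1-16 and work as-is.
Row 12: chart row 2, WS - tiled (columns 1-16): K YO K K K P K YO K K K P K YO K K; work from column 16 back to 1 with K<->P swapped.

== ROWS AS WORKED ==
K YO P K K P K YO P K K P K YO P K
P P YO P K P P P YO P K P P P YO P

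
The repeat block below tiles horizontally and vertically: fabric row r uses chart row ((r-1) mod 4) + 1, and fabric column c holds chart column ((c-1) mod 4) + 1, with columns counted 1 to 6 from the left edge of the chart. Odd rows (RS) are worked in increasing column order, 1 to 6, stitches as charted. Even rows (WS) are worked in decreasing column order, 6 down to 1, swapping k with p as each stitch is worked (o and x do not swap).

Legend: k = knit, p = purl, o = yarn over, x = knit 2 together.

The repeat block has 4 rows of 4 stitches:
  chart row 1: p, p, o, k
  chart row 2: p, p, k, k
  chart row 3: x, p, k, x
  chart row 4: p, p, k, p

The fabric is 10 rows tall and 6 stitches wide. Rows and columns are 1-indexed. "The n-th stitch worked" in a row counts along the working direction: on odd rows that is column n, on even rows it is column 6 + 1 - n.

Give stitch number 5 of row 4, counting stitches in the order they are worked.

Row 4 uses chart row ((4-1) mod 4)+1 = 4. Row 4 is even, so WS.
Chart row 4 tiled across columns 1-6: p p k p p p
Wrong side: read the tiled row from column 6 down to 1 and exchange k with p (leave o, x).
Row 4 as worked: k k k p k k
Stitch 5 in working order -> k

Result:
k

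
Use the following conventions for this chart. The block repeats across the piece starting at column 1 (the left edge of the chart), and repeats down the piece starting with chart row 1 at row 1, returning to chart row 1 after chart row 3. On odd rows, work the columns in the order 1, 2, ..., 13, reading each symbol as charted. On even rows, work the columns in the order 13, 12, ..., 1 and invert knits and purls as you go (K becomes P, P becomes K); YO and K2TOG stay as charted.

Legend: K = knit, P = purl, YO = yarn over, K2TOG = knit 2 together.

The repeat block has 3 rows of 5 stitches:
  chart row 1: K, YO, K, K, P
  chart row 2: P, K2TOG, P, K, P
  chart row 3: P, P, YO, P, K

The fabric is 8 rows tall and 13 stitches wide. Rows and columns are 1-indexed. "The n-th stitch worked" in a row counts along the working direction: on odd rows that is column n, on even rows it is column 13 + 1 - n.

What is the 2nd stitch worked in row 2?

Row 2 uses chart row ((2-1) mod 3)+1 = 2. Row 2 is even, so WS.
Chart row 2 tiled across columns 1-13: P K2TOG P K P P K2TOG P K P P K2TOG P
WS row: flip the tiled sequence (start at column 13) and apply K<->P; YO and K2TOG stay.
Row 2 as worked: K K2TOG K K P K K2TOG K K P K K2TOG K
The 2nd stitch worked is K2TOG.

Result:
K2TOG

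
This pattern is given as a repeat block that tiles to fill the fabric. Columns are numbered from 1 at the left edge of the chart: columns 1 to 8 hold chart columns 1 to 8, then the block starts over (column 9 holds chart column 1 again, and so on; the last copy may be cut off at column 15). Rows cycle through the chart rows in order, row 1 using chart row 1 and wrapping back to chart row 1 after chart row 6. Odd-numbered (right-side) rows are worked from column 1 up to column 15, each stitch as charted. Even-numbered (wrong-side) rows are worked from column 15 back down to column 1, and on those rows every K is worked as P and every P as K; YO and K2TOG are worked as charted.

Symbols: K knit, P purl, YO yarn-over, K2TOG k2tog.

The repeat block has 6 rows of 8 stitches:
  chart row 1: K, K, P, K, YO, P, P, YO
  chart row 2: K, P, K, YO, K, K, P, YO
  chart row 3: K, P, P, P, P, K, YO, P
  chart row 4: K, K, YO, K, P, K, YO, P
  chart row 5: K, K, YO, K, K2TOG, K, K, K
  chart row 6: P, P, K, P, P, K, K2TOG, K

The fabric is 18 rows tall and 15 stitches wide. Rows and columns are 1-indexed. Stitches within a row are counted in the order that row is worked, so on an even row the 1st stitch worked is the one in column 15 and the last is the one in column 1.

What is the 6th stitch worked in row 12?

Stitch:
K

Derivation:
Row 12 uses chart row ((12-1) mod 6)+1 = 6. Row 12 is even, so WS.
Chart row 6 tiled across columns 1-15: P P K P P K K2TOG K P P K P P K K2TOG
WS row: flip the tiled sequence (start at column 15) and apply K<->P; YO and K2TOG stay.
Row 12 as worked: K2TOG P K K P K K P K2TOG P K K P K K
Counting 6 along the worked row gives K.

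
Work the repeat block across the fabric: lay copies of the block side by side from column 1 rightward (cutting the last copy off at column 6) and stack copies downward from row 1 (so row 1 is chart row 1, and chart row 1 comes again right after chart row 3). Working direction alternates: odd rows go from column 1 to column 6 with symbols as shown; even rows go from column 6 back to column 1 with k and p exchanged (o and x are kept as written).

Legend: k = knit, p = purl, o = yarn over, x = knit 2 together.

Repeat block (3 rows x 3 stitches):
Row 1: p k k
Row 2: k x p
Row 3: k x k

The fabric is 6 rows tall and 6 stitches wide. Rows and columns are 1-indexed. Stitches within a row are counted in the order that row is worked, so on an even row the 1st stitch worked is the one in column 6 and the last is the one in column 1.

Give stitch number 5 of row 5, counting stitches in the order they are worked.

Result:
x

Derivation:
Row 5: (5-1) mod 3 = 1, so use chart row 2. Odd row -> RS.
Chart row 2 tiled across columns 1-6: k x p k x p
Right side: take the tiled row as-is (worked left to right from column 1).
Counting 5 along the worked row gives x.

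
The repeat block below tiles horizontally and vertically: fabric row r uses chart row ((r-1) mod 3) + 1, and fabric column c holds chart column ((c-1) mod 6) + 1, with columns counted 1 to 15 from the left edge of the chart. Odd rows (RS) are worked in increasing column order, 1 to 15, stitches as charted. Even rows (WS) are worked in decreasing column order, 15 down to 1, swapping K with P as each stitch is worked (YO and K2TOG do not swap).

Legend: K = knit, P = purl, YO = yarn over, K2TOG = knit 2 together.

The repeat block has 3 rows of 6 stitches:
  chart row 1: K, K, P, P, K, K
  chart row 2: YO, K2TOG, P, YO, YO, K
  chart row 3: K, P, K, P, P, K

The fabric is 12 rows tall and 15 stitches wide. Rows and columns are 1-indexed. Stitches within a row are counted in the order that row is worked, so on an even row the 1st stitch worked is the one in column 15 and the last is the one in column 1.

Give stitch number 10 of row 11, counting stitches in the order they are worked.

Row 11: (11-1) mod 3 = 1, so use chart row 2. Odd row -> RS.
Chart row 2 tiled across columns 1-15: YO K2TOG P YO YO K YO K2TOG P YO YO K YO K2TOG P
RS: work column 1 to column 15, symbols as charted — the tiled row is the row as worked.
Counting 10 along the worked row gives YO.

== STITCH ==
YO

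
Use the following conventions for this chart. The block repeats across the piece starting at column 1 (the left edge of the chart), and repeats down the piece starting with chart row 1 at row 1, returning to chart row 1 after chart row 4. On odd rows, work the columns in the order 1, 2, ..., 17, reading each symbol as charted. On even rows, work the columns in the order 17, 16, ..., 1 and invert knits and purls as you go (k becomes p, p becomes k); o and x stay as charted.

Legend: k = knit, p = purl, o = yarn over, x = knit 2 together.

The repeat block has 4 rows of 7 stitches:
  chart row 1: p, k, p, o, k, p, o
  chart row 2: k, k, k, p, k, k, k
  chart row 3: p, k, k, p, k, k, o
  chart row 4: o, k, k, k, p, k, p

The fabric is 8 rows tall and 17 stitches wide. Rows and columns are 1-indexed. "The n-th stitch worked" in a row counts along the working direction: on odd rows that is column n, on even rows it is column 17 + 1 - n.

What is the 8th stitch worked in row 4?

Row 4: (4-1) mod 4 = 3, so use chart row 4. Even row -> WS.
Chart row 4 tiled across columns 1-17: o k k k p k p o k k k p k p o k k
WS: work from column 17 back to column 1 (reverse the tiled row), swapping k<->p (o and x unchanged).
Row 4 as worked: p p o k p k p p p o k p k p p p o
The 8th stitch worked is p.

Result:
p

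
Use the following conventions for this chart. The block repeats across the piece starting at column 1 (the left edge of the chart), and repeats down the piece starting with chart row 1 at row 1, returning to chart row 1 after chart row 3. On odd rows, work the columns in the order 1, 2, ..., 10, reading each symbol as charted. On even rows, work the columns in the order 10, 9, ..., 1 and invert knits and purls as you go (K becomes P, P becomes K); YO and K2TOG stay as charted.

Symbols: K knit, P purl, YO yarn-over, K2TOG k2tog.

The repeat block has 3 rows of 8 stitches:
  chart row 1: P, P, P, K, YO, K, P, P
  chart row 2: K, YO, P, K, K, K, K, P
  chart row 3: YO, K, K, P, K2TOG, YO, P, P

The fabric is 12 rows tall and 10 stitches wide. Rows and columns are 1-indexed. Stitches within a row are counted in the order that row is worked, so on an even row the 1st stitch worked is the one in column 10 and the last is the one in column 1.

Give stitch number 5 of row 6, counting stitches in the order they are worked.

== STITCH ==
YO

Derivation:
For row 6: chart row = ((6-1) mod 3) + 1 = 3; this is a WS (even) row.
Chart row 3 tiled across columns 1-10: YO K K P K2TOG YO P P YO K
WS: work from column 10 back to column 1 (reverse the tiled row), swapping K<->P (YO and K2TOG unchanged).
Row 6 as worked: P YO K K YO K2TOG K P P YO
Stitch 5 in working order -> YO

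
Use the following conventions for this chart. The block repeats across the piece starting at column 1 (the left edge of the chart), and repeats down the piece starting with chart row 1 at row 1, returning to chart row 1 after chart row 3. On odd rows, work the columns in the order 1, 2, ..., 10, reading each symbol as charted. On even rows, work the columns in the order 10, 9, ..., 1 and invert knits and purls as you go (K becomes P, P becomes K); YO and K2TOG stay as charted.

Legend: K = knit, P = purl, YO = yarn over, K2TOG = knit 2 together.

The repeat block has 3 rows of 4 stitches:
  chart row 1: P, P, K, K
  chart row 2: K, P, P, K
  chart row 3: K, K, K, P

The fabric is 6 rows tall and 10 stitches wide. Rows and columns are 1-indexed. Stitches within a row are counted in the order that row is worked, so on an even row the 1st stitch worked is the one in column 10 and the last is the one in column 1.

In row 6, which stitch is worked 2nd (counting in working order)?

Row 6: (6-1) mod 3 = 2, so use chart row 3. Even row -> WS.
Chart row 3 tiled across columns 1-10: K K K P K K K P K K
Wrong side: read the tiled row from column 10 down to 1 and exchange K with P (leave YO, K2TOG).
Row 6 as worked: P P K P P P K P P P
Counting 2 along the worked row gives P.

Stitch:
P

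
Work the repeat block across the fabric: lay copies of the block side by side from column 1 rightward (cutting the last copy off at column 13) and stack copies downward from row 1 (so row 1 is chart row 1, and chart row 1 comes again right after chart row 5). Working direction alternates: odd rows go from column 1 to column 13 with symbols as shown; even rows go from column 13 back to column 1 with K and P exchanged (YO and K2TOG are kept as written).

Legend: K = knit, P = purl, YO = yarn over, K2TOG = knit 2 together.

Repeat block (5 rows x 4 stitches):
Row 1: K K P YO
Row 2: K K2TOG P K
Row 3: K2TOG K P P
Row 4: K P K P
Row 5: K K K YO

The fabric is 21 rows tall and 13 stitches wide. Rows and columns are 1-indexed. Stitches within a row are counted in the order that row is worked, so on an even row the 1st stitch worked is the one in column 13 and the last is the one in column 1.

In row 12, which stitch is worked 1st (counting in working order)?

For row 12: chart row = ((12-1) mod 5) + 1 = 2; this is a WS (even) row.
Chart row 2 tiled across columns 1-13: K K2TOG P K K K2TOG P K K K2TOG P K K
WS row: flip the tiled sequence (start at column 13) and apply K<->P; YO and K2TOG stay.
Row 12 as worked: P P K K2TOG P P K K2TOG P P K K2TOG P
The 1st stitch worked is P.

Result:
P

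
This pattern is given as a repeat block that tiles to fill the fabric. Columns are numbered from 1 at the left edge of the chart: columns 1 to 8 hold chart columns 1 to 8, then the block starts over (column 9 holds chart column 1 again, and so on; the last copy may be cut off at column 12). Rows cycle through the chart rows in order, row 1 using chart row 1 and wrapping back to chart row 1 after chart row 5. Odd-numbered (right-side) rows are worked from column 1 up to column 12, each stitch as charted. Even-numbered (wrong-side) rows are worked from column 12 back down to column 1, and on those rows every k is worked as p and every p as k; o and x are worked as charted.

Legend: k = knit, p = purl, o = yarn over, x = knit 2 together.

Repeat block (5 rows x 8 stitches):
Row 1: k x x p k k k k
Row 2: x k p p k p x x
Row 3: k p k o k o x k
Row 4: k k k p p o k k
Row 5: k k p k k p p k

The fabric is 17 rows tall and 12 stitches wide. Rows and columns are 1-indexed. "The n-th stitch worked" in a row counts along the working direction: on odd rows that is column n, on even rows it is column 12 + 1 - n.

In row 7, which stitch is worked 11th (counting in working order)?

Result:
p

Derivation:
Row 7: (7-1) mod 5 = 1, so use chart row 2. Odd row -> RS.
Chart row 2 tiled across columns 1-12: x k p p k p x x x k p p
Right side: take the tiled row as-is (worked left to right from column 1).
The 11th stitch worked is p.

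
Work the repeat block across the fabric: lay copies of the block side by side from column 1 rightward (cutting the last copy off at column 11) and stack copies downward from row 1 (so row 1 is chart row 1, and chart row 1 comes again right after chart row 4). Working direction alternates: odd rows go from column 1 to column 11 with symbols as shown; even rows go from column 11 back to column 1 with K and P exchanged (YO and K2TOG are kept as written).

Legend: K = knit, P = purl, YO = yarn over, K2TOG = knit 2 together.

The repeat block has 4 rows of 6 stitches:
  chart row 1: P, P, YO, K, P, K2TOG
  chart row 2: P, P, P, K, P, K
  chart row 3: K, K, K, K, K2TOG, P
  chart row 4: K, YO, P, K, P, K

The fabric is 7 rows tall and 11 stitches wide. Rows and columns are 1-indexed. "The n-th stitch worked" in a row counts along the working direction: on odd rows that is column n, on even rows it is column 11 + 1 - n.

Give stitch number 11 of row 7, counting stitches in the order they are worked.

Result:
K2TOG

Derivation:
Row 7: (7-1) mod 4 = 2, so use chart row 3. Odd row -> RS.
Chart row 3 tiled across columns 1-11: K K K K K2TOG P K K K K K2TOG
RS: work column 1 to column 11, symbols as charted — the tiled row is the row as worked.
The 11th stitch worked is K2TOG.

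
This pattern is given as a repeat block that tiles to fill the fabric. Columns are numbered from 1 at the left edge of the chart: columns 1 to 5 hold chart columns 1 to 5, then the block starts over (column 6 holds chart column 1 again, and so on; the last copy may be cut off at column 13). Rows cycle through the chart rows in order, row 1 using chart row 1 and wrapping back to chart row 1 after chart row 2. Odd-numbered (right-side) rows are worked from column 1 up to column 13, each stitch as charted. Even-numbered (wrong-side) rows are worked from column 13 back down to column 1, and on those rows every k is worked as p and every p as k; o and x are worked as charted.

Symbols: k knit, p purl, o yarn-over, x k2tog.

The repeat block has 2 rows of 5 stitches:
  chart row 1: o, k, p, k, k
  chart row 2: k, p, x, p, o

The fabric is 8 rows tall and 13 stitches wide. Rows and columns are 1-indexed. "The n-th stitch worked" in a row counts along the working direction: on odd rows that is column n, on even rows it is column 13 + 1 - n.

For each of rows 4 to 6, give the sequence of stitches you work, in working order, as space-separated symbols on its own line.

Row 4: chart row 2, WS - tiled (columns 1-13): k p x p o k p x p o k p x; work from column 13 back to 1 with k<->p swapped.
Row 5: chart row 1, RS - tile across columns 1-13 and work as-is.
Row 6: chart row 2, WS - tiled (columns 1-13): k p x p o k p x p o k p x; work from column 13 back to 1 with k<->p swapped.

== ROWS AS WORKED ==
x k p o k x k p o k x k p
o k p k k o k p k k o k p
x k p o k x k p o k x k p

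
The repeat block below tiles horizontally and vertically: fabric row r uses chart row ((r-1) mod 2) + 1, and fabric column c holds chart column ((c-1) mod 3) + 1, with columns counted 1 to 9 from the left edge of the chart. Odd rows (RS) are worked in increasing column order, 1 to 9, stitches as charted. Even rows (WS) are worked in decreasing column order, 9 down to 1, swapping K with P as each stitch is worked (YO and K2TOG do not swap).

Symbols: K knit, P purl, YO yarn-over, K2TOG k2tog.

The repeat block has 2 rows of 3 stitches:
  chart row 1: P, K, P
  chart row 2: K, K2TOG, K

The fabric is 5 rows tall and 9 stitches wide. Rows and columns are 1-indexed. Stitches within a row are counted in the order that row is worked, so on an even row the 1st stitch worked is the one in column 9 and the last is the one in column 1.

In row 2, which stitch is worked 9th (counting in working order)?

Result:
P

Derivation:
Row 2 uses chart row ((2-1) mod 2)+1 = 2. Row 2 is even, so WS.
Chart row 2 tiled across columns 1-9: K K2TOG K K K2TOG K K K2TOG K
Wrong side: read the tiled row from column 9 down to 1 and exchange K with P (leave YO, K2TOG).
Row 2 as worked: P K2TOG P P K2TOG P P K2TOG P
Counting 9 along the worked row gives P.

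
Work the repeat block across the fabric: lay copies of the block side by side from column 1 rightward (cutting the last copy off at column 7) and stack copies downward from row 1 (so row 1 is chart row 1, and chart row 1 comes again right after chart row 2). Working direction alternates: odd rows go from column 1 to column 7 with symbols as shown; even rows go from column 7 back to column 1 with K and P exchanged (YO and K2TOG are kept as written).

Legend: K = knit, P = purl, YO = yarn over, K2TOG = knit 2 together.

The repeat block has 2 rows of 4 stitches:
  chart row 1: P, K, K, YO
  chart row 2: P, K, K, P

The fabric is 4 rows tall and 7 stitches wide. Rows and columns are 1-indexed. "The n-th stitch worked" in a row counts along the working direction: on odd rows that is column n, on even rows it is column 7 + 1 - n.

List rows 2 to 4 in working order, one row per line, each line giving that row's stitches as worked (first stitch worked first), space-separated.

== ROWS AS WORKED ==
P P K K P P K
P K K YO P K K
P P K K P P K

Derivation:
Row 2: chart row 2, WS - tiled (columns 1-7): P K K P P K K; work from column 7 back to 1 with K<->P swapped.
Row 3: chart row 1, RS - tile across columns 1-7 and work as-is.
Row 4: chart row 2, WS - tiled (columns 1-7): P K K P P K K; work from column 7 back to 1 with K<->P swapped.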